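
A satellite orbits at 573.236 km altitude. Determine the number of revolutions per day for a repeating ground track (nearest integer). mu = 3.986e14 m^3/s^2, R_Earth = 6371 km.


r = 6.944236e+06 m
T = 2*pi*sqrt(r^3/mu) = 5759.0113 s = 95.9835 min
revs/day = 1440 / 95.9835 = 15.0026
Rounded: 15 revolutions per day

15 revolutions per day


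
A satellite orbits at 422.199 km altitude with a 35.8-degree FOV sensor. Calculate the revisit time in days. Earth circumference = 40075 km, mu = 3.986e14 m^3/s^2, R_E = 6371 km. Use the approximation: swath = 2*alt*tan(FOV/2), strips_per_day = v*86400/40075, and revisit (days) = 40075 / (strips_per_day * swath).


swath = 2*422.199*tan(0.3124139) = 272.7331 km
v = sqrt(mu/r) = 7660.0478 m/s = 7.6600 km/s
strips/day = v*86400/40075 = 7.6600*86400/40075 = 16.5147
coverage/day = strips * swath = 16.5147 * 272.7331 = 4504.1161 km
revisit = 40075 / 4504.1161 = 8.8974 days

8.8974 days


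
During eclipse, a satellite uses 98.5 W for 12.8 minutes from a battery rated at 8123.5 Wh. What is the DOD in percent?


E_used = P * t / 60 = 98.5 * 12.8 / 60 = 21.0133 Wh
DOD = E_used / E_total * 100 = 21.0133 / 8123.5 * 100
DOD = 0.2586734 %

0.2587 %


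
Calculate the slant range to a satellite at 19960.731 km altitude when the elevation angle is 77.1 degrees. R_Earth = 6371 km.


h = 19960.731 km, el = 77.1 deg
d = -R_E*sin(el) + sqrt((R_E*sin(el))^2 + 2*R_E*h + h^2)
d = -6371.0000*sin(1.3456) + sqrt((6371.0000*0.9747612)^2 + 2*6371.0000*19960.731 + 19960.731^2)
d = 20083.0854 km

20083.0854 km


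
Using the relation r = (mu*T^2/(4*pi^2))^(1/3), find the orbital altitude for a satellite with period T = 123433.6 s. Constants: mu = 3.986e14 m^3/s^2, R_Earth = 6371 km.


T = 123433.6 s
r = (mu*T^2/(4*pi^2))^(1/3) = (3.986e14 * 123433.6^2 / (4*pi^2))^(1/3)
r = 5.358149e+07 m = 53581.4896 km
alt = r - R_E = 53581.4896 - 6371 = 47210.4896 km

47210.4896 km


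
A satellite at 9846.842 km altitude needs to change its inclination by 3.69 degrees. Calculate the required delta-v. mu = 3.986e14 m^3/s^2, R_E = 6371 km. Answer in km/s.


r = 16217.8420 km = 1.6217842e+07 m
V = sqrt(mu/r) = 4957.6072 m/s
di = 3.69 deg = 0.06440265 rad
dV = 2*V*sin(di/2) = 2*4957.6072*sin(0.03220132)
dV = 319.2279 m/s = 0.3192279 km/s

0.3192 km/s


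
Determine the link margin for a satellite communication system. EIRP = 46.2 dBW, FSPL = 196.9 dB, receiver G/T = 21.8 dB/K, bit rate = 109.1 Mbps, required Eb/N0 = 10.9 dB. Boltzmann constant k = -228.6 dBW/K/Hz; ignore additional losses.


C/N0 = EIRP - FSPL + G/T - k = 46.2 - 196.9 + 21.8 - (-228.6)
C/N0 = 99.7000 dB-Hz
R_b = 109.1 Mbps = 1.091e+08 bps -> 10*log10(R_b) = 80.3782 dB-Hz
Eb/N0 = C/N0 - 10*log10(R_b) = 99.7000 - 80.3782 = 19.3218 dB
Margin = Eb/N0 - Eb/N0_req = 19.3218 - 10.9 = 8.4218 dB (link closes)

8.4218 dB


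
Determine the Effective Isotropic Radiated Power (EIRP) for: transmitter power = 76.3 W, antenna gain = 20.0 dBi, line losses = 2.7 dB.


Pt = 76.3 W = 18.8252 dBW
EIRP = Pt_dBW + Gt - losses = 18.8252 + 20.0 - 2.7 = 36.1252 dBW

36.1252 dBW


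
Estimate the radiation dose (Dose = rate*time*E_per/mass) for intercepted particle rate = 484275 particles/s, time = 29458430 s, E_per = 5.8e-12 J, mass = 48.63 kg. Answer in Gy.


Total energy deposited = rate * time * E_per
  = 484275 * 29458430 * 5.8e-12 = 82.7427 J
Dose = E_total / mass = 82.7427 / 48.63
Dose = 1.7015 Gy

1.7015 Gy


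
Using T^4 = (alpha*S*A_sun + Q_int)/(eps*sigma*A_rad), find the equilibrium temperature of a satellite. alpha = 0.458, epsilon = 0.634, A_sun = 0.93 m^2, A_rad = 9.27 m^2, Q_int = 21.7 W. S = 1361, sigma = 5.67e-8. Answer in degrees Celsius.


Numerator = alpha*S*A_sun + Q_int = 0.458*1361*0.93 + 21.7 = 601.4043 W
Denominator = eps*sigma*A_rad = 0.634*5.67e-8*9.27 = 3.3323611e-07 W/K^4
T^4 = 1.8047394e+09 K^4
T = 206.1122 K = -67.0378 C

-67.0378 degrees Celsius


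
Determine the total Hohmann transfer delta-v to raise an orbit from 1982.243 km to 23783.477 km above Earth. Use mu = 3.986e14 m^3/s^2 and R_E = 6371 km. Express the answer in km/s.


r1 = 8353.2430 km = 8.353243e+06 m
r2 = 30154.4770 km = 3.0154477e+07 m
dv1 = sqrt(mu/r1)*(sqrt(2*r2/(r1+r2)) - 1) = 1737.0412 m/s
dv2 = sqrt(mu/r2)*(1 - sqrt(2*r1/(r1+r2))) = 1240.9827 m/s
total dv = |dv1| + |dv2| = 1737.0412 + 1240.9827 = 2978.0239 m/s = 2.9780 km/s

2.9780 km/s


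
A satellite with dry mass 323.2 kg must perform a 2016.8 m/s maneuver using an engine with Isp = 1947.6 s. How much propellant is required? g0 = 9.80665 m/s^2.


ve = Isp * g0 = 1947.6 * 9.80665 = 19099.431540 m/s
mass ratio = exp(dv/ve) = exp(2016.8/19099.431540) = 1.11137142
m_prop = m_dry * (mr - 1) = 323.2 * (1.11137142 - 1)
m_prop = 35.9952 kg

35.9952 kg


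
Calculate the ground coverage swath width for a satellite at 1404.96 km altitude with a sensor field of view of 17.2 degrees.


FOV = 17.2 deg = 0.3001966 rad
swath = 2 * alt * tan(FOV/2) = 2 * 1404.96 * tan(0.1500983)
swath = 2 * 1404.96 * 0.1512358
swath = 424.9604 km

424.9604 km


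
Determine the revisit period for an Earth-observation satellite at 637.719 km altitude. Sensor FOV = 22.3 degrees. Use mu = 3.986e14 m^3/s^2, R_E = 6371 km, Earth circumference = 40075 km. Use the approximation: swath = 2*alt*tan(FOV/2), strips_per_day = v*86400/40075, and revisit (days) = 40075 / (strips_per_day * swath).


swath = 2*637.719*tan(0.1946042) = 251.3871 km
v = sqrt(mu/r) = 7541.3539 m/s = 7.5414 km/s
strips/day = v*86400/40075 = 7.5414*86400/40075 = 16.2588
coverage/day = strips * swath = 16.2588 * 251.3871 = 4087.2617 km
revisit = 40075 / 4087.2617 = 9.8049 days

9.8049 days


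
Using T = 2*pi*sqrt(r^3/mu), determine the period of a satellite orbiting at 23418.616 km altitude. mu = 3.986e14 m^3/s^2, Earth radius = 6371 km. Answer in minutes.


r = 29789.6160 km = 2.9789616e+07 m
T = 2*pi*sqrt(r^3/mu) = 2*pi*sqrt(2.6435937e+22 / 3.986e14)
T = 51169.1943 s = 852.8199 min

852.8199 minutes


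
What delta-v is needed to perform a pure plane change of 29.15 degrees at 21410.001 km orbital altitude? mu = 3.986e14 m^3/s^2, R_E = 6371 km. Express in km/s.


r = 27781.0010 km = 2.7781001e+07 m
V = sqrt(mu/r) = 3787.8668 m/s
di = 29.15 deg = 0.5087635 rad
dV = 2*V*sin(di/2) = 2*3787.8668*sin(0.2543817)
dV = 1906.4113 m/s = 1.9064 km/s

1.9064 km/s


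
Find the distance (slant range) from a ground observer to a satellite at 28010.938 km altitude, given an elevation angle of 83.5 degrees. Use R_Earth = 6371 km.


h = 28010.938 km, el = 83.5 deg
d = -R_E*sin(el) + sqrt((R_E*sin(el))^2 + 2*R_E*h + h^2)
d = -6371.0000*sin(1.4573) + sqrt((6371.0000*0.9935719)^2 + 2*6371.0000*28010.938 + 28010.938^2)
d = 28044.3265 km

28044.3265 km


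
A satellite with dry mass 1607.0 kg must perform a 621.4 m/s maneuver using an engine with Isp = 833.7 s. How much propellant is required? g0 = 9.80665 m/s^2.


ve = Isp * g0 = 833.7 * 9.80665 = 8175.804105 m/s
mass ratio = exp(dv/ve) = exp(621.4/8175.804105) = 1.07896771
m_prop = m_dry * (mr - 1) = 1607.0 * (1.07896771 - 1)
m_prop = 126.9011 kg

126.9011 kg


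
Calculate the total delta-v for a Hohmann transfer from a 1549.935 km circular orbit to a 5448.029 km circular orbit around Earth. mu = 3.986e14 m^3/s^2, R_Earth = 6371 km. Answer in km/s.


r1 = 7920.9350 km = 7.920935e+06 m
r2 = 11819.0290 km = 1.1819029e+07 m
dv1 = sqrt(mu/r1)*(sqrt(2*r2/(r1+r2)) - 1) = 668.8818 m/s
dv2 = sqrt(mu/r2)*(1 - sqrt(2*r1/(r1+r2))) = 604.8981 m/s
total dv = |dv1| + |dv2| = 668.8818 + 604.8981 = 1273.7799 m/s = 1.2738 km/s

1.2738 km/s


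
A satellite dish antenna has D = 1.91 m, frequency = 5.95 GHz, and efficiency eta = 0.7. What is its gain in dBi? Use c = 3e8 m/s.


lambda = c/f = 3e8 / 5.95e+09 = 0.05042017 m
G = eta*(pi*D/lambda)^2 = 0.7*(pi*1.91/0.05042017)^2
G = 9914.1604 (linear)
G = 10*log10(9914.1604) = 39.9626 dBi

39.9626 dBi


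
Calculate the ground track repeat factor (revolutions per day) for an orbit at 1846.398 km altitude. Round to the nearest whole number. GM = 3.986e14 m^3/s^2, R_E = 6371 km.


r = 8.217398e+06 m
T = 2*pi*sqrt(r^3/mu) = 7413.3193 s = 123.5553 min
revs/day = 1440 / 123.5553 = 11.6547
Rounded: 12 revolutions per day

12 revolutions per day


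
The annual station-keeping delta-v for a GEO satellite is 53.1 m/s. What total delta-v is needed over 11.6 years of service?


dV = rate * years = 53.1 * 11.6
dV = 615.9600 m/s

615.9600 m/s


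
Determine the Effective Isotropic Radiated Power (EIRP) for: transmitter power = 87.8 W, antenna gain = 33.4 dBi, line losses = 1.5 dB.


Pt = 87.8 W = 19.4349 dBW
EIRP = Pt_dBW + Gt - losses = 19.4349 + 33.4 - 1.5 = 51.3349 dBW

51.3349 dBW


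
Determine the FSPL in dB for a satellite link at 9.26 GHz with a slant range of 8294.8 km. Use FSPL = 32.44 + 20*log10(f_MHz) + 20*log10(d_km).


f = 9.26 GHz = 9260.0000 MHz
d = 8294.8 km
FSPL = 32.44 + 20*log10(9260.0000) + 20*log10(8294.8)
FSPL = 32.44 + 79.3322 + 78.3761
FSPL = 190.1483 dB

190.1483 dB


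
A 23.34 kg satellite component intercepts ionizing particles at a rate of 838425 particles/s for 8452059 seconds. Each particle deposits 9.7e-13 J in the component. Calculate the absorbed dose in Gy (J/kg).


Total energy deposited = rate * time * E_per
  = 838425 * 8452059 * 9.7e-13 = 6.8738 J
Dose = E_total / mass = 6.8738 / 23.34
Dose = 0.2945084 Gy

0.2945 Gy


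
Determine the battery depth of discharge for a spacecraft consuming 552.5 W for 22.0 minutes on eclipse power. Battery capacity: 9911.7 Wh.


E_used = P * t / 60 = 552.5 * 22.0 / 60 = 202.5833 Wh
DOD = E_used / E_total * 100 = 202.5833 / 9911.7 * 100
DOD = 2.0439 %

2.0439 %


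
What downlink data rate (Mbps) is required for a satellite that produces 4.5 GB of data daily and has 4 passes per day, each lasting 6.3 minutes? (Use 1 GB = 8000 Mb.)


total contact time = 4 * 6.3 * 60 = 1512.0000 s
data = 4.5 GB = 36000.0000 Mb
rate = 36000.0000 / 1512.0000 = 23.8095 Mbps

23.8095 Mbps


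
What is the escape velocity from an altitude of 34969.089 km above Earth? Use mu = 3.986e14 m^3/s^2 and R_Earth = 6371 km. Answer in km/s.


r = 6371.0 + 34969.089 = 41340.0890 km = 4.1340089e+07 m
v_esc = sqrt(2*mu/r) = sqrt(2*3.986e14 / 4.1340089e+07)
v_esc = 4391.3489 m/s = 4.3913 km/s

4.3913 km/s


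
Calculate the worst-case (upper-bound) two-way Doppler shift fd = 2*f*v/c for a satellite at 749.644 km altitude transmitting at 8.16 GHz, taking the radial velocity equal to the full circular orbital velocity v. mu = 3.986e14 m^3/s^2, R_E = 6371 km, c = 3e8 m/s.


r = 7.120644e+06 m
v = sqrt(mu/r) = 7481.8502 m/s (worst-case radial velocity)
f = 8.16 GHz = 8.16e+09 Hz
fd = 2*f*v/c = 2*8.16e+09*7481.8502/3.0e+08
fd = 407012.6526 Hz

407012.6526 Hz


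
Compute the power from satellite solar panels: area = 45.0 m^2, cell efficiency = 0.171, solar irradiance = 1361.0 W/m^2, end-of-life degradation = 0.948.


P = area * eta * S * degradation
P = 45.0 * 0.171 * 1361.0 * 0.948
P = 9928.3045 W

9928.3045 W


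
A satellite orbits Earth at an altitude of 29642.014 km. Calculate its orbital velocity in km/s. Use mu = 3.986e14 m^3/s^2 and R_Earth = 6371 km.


r = R_E + alt = 6371.0 + 29642.014 = 36013.0140 km = 3.6013014e+07 m
v = sqrt(mu/r) = sqrt(3.986e14 / 3.6013014e+07) = 3326.8936 m/s = 3.3269 km/s

3.3269 km/s


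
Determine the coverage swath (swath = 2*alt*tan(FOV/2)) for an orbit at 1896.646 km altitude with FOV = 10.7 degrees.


FOV = 10.7 deg = 0.1867502 rad
swath = 2 * alt * tan(FOV/2) = 2 * 1896.646 * tan(0.09337511)
swath = 2 * 1896.646 * 0.09364744
swath = 355.2321 km

355.2321 km


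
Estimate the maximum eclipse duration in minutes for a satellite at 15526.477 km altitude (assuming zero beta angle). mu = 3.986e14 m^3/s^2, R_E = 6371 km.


r = 21897.4770 km
T = 537.4661 min
Eclipse fraction = arcsin(R_E/r)/pi = arcsin(6371.0000/21897.4770)/pi
= arcsin(0.2909468)/pi = 0.09397025
Eclipse duration = 0.09397025 * 537.4661 = 50.5058 min

50.5058 minutes


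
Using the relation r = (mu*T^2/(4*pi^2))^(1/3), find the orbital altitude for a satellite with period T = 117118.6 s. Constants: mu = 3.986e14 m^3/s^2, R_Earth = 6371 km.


T = 117118.6 s
r = (mu*T^2/(4*pi^2))^(1/3) = (3.986e14 * 117118.6^2 / (4*pi^2))^(1/3)
r = 5.1738016e+07 m = 51738.0156 km
alt = r - R_E = 51738.0156 - 6371 = 45367.0156 km

45367.0156 km


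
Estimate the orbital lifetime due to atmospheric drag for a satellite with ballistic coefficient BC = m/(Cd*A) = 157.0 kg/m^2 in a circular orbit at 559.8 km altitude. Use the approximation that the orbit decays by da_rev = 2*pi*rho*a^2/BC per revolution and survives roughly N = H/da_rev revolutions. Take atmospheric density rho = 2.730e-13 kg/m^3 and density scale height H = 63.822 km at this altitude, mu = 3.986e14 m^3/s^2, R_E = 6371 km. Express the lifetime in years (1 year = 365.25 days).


a = R_E + alt = 6930.8000 km = 6.9308e+06 m
da_rev = 2*pi*rho*a^2/BC = 2*pi*2.730e-13*(6.9308e+06)^2/157.0 = 0.524819057 m per revolution
N = H/da_rev = 63822.0000 m / 0.524819057 m = 121607.6268 revolutions
P = 2*pi*sqrt(a^3/mu) = 5742.3052 s
lifetime = N*P = 121607.6268 * 5742.3052 = 6.9830811e+08 s = 8082.2698 days
years = 8082.2698 / 365.25 = 22.1280 years

22.1280 years


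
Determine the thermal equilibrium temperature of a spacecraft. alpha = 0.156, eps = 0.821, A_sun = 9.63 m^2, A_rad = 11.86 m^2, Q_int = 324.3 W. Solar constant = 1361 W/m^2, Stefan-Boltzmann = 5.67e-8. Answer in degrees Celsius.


Numerator = alpha*S*A_sun + Q_int = 0.156*1361*9.63 + 324.3 = 2368.9031 W
Denominator = eps*sigma*A_rad = 0.821*5.67e-8*11.86 = 5.520913e-07 W/K^4
T^4 = 4.2907814e+09 K^4
T = 255.9376 K = -17.2124 C

-17.2124 degrees Celsius


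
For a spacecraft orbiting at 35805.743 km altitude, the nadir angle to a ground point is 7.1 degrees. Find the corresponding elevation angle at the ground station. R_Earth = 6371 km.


r = R_E + alt = 42176.7430 km
Law of sines in the satellite / Earth-center / ground-point triangle:
  sin(nadir)/R_E = sin(90 + el)/r  =>  cos(el) = (r/R_E)*sin(nadir)
cos(el) = (42176.7430 / 6371.0000) * sin(7.1 deg) = 0.8182558
el = arccos(0.8182558) = 35.0894 deg
(Earth-central angle = 90 - nadir - el = 47.8106 deg)

35.0894 degrees


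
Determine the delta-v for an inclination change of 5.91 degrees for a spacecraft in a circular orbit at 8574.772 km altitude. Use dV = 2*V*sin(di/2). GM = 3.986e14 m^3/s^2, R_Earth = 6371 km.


r = 14945.7720 km = 1.4945772e+07 m
V = sqrt(mu/r) = 5164.2763 m/s
di = 5.91 deg = 0.103149 rad
dV = 2*V*sin(di/2) = 2*5164.2763*sin(0.05157448)
dV = 532.4536 m/s = 0.5324536 km/s

0.5325 km/s


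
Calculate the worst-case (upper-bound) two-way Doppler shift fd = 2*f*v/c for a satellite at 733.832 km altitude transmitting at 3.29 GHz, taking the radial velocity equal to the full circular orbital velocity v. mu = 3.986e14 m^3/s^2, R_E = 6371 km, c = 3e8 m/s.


r = 7.104832e+06 m
v = sqrt(mu/r) = 7490.1711 m/s (worst-case radial velocity)
f = 3.29 GHz = 3.29e+09 Hz
fd = 2*f*v/c = 2*3.29e+09*7490.1711/3.0e+08
fd = 164284.4203 Hz

164284.4203 Hz


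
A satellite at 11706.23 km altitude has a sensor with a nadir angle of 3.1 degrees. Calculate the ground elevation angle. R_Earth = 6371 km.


r = R_E + alt = 18077.2300 km
Law of sines in the satellite / Earth-center / ground-point triangle:
  sin(nadir)/R_E = sin(90 + el)/r  =>  cos(el) = (r/R_E)*sin(nadir)
cos(el) = (18077.2300 / 6371.0000) * sin(3.1 deg) = 0.1534445
el = arccos(0.1534445) = 81.1734 deg
(Earth-central angle = 90 - nadir - el = 5.7266 deg)

81.1734 degrees


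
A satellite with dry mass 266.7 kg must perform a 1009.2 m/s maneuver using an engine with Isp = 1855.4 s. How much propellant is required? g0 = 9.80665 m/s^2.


ve = Isp * g0 = 1855.4 * 9.80665 = 18195.258410 m/s
mass ratio = exp(dv/ve) = exp(1009.2/18195.258410) = 1.05703202
m_prop = m_dry * (mr - 1) = 266.7 * (1.05703202 - 1)
m_prop = 15.2104 kg

15.2104 kg


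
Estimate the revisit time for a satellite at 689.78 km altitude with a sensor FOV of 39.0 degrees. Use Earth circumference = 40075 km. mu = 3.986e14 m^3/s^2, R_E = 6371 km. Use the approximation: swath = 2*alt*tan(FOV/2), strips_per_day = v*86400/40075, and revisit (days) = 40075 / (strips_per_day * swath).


swath = 2*689.78*tan(0.3403392) = 488.5278 km
v = sqrt(mu/r) = 7513.5003 m/s = 7.5135 km/s
strips/day = v*86400/40075 = 7.5135*86400/40075 = 16.1988
coverage/day = strips * swath = 16.1988 * 488.5278 = 7913.5585 km
revisit = 40075 / 7913.5585 = 5.0641 days

5.0641 days


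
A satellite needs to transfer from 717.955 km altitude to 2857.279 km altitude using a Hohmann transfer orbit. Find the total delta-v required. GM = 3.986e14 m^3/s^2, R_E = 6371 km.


r1 = 7088.9550 km = 7.088955e+06 m
r2 = 9228.2790 km = 9.228279e+06 m
dv1 = sqrt(mu/r1)*(sqrt(2*r2/(r1+r2)) - 1) = 476.4261 m/s
dv2 = sqrt(mu/r2)*(1 - sqrt(2*r1/(r1+r2))) = 445.9631 m/s
total dv = |dv1| + |dv2| = 476.4261 + 445.9631 = 922.3892 m/s = 0.9223892 km/s

0.9224 km/s


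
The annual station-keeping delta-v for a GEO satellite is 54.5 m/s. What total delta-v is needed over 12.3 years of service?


dV = rate * years = 54.5 * 12.3
dV = 670.3500 m/s

670.3500 m/s


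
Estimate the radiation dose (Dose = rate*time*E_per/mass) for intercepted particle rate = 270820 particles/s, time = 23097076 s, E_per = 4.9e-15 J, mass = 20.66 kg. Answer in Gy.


Total energy deposited = rate * time * E_per
  = 270820 * 23097076 * 4.9e-15 = 0.03065024 J
Dose = E_total / mass = 0.03065024 / 20.66
Dose = 0.001483554 Gy

0.0015 Gy


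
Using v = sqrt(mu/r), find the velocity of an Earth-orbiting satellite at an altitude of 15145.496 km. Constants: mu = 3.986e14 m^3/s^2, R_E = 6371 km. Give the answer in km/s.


r = R_E + alt = 6371.0 + 15145.496 = 21516.4960 km = 2.1516496e+07 m
v = sqrt(mu/r) = sqrt(3.986e14 / 2.1516496e+07) = 4304.1052 m/s = 4.3041 km/s

4.3041 km/s


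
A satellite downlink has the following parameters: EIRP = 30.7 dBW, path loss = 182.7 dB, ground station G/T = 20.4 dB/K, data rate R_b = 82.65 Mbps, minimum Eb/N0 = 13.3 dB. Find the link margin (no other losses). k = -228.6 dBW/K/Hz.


C/N0 = EIRP - FSPL + G/T - k = 30.7 - 182.7 + 20.4 - (-228.6)
C/N0 = 97.0000 dB-Hz
R_b = 82.65 Mbps = 8.265e+07 bps -> 10*log10(R_b) = 79.1724 dB-Hz
Eb/N0 = C/N0 - 10*log10(R_b) = 97.0000 - 79.1724 = 17.8276 dB
Margin = Eb/N0 - Eb/N0_req = 17.8276 - 13.3 = 4.5276 dB (link closes)

4.5276 dB


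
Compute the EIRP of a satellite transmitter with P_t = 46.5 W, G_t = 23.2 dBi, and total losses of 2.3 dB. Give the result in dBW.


Pt = 46.5 W = 16.6745 dBW
EIRP = Pt_dBW + Gt - losses = 16.6745 + 23.2 - 2.3 = 37.5745 dBW

37.5745 dBW


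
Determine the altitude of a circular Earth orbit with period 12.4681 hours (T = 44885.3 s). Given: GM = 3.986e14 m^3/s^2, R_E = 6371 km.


T = 44885.3 s
r = (mu*T^2/(4*pi^2))^(1/3) = (3.986e14 * 44885.3^2 / (4*pi^2))^(1/3)
r = 2.729786e+07 m = 27297.8603 km
alt = r - R_E = 27297.8603 - 6371 = 20926.8603 km

20926.8603 km


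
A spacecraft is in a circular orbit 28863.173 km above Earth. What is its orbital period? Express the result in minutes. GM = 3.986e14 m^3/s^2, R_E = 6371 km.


r = 35234.1730 km = 3.5234173e+07 m
T = 2*pi*sqrt(r^3/mu) = 2*pi*sqrt(4.3741357e+22 / 3.986e14)
T = 65819.9192 s = 1096.9987 min

1096.9987 minutes


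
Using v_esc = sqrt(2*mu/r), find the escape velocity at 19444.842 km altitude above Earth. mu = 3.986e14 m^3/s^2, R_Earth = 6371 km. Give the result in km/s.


r = 6371.0 + 19444.842 = 25815.8420 km = 2.5815842e+07 m
v_esc = sqrt(2*mu/r) = sqrt(2*3.986e14 / 2.5815842e+07)
v_esc = 5557.0013 m/s = 5.5570 km/s

5.5570 km/s


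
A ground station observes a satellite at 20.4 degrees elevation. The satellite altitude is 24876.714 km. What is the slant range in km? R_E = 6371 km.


h = 24876.714 km, el = 20.4 deg
d = -R_E*sin(el) + sqrt((R_E*sin(el))^2 + 2*R_E*h + h^2)
d = -6371.0000*sin(0.3560472) + sqrt((6371.0000*0.348572)^2 + 2*6371.0000*24876.714 + 24876.714^2)
d = 28451.0869 km

28451.0869 km


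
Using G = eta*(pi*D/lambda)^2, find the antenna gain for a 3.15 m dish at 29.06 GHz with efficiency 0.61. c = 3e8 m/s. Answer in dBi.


lambda = c/f = 3e8 / 2.906e+10 = 0.01032347 m
G = eta*(pi*D/lambda)^2 = 0.61*(pi*3.15/0.01032347)^2
G = 560530.6933 (linear)
G = 10*log10(560530.6933) = 57.4860 dBi

57.4860 dBi


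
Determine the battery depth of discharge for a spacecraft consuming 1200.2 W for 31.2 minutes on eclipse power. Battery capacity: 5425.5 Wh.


E_used = P * t / 60 = 1200.2 * 31.2 / 60 = 624.1040 Wh
DOD = E_used / E_total * 100 = 624.1040 / 5425.5 * 100
DOD = 11.5032 %

11.5032 %


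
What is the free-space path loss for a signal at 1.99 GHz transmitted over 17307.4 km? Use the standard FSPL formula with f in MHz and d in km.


f = 1.99 GHz = 1990.0000 MHz
d = 17307.4 km
FSPL = 32.44 + 20*log10(1990.0000) + 20*log10(17307.4)
FSPL = 32.44 + 65.9771 + 84.7646
FSPL = 183.1817 dB

183.1817 dB


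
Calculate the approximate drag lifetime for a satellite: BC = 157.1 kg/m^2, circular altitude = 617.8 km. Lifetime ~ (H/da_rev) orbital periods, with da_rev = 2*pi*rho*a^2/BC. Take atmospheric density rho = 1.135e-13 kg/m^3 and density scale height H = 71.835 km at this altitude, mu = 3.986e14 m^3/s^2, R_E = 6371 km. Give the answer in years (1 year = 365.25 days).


a = R_E + alt = 6988.8000 km = 6.9888e+06 m
da_rev = 2*pi*rho*a^2/BC = 2*pi*1.135e-13*(6.9888e+06)^2/157.1 = 0.221719949 m per revolution
N = H/da_rev = 71835.0000 m / 0.221719949 m = 323989.7916 revolutions
P = 2*pi*sqrt(a^3/mu) = 5814.5370 s
lifetime = N*P = 323989.7916 * 5814.5370 = 1.8838506e+09 s = 21803.8268 days
years = 21803.8268 / 365.25 = 59.6956 years

59.6956 years


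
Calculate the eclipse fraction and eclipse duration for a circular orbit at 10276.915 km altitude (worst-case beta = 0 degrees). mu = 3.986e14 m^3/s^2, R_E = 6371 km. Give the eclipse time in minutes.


r = 16647.9150 km
T = 356.2868 min
Eclipse fraction = arcsin(R_E/r)/pi = arcsin(6371.0000/16647.9150)/pi
= arcsin(0.3826906)/pi = 0.1250025
Eclipse duration = 0.1250025 * 356.2868 = 44.5367 min

44.5367 minutes


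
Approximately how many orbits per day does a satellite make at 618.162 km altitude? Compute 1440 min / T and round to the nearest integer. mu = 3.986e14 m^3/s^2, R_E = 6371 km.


r = 6.989162e+06 m
T = 2*pi*sqrt(r^3/mu) = 5814.9888 s = 96.9165 min
revs/day = 1440 / 96.9165 = 14.8582
Rounded: 15 revolutions per day

15 revolutions per day


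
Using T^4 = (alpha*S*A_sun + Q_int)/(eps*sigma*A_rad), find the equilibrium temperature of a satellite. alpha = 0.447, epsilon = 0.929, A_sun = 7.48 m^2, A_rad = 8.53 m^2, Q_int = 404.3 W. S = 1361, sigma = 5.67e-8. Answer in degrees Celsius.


Numerator = alpha*S*A_sun + Q_int = 0.447*1361*7.48 + 404.3 = 4954.8852 W
Denominator = eps*sigma*A_rad = 0.929*5.67e-8*8.53 = 4.4931178e-07 W/K^4
T^4 = 1.1027721e+10 K^4
T = 324.0570 K = 50.9070 C

50.9070 degrees Celsius


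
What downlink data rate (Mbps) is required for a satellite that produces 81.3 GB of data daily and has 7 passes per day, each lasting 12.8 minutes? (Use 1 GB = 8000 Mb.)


total contact time = 7 * 12.8 * 60 = 5376.0000 s
data = 81.3 GB = 650400.0000 Mb
rate = 650400.0000 / 5376.0000 = 120.9821 Mbps

120.9821 Mbps


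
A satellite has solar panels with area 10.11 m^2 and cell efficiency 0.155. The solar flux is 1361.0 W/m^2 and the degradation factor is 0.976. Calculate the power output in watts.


P = area * eta * S * degradation
P = 10.11 * 0.155 * 1361.0 * 0.976
P = 2081.5689 W

2081.5689 W


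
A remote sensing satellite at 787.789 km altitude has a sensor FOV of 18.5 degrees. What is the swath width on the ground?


FOV = 18.5 deg = 0.3228859 rad
swath = 2 * alt * tan(FOV/2) = 2 * 787.789 * tan(0.161443)
swath = 2 * 787.789 * 0.1628603
swath = 256.5992 km

256.5992 km


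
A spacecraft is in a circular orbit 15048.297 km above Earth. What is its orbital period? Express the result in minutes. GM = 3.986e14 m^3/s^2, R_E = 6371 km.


r = 21419.2970 km = 2.1419297e+07 m
T = 2*pi*sqrt(r^3/mu) = 2*pi*sqrt(9.8268797e+21 / 3.986e14)
T = 31197.4459 s = 519.9574 min

519.9574 minutes


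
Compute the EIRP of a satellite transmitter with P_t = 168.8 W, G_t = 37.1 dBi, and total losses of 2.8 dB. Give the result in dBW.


Pt = 168.8 W = 22.2737 dBW
EIRP = Pt_dBW + Gt - losses = 22.2737 + 37.1 - 2.8 = 56.5737 dBW

56.5737 dBW


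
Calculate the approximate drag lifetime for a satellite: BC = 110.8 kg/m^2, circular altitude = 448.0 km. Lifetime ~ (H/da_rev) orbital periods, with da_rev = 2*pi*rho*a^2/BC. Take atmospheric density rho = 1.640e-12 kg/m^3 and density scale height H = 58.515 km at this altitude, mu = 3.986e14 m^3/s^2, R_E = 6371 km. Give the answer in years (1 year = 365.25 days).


a = R_E + alt = 6819.0000 km = 6.819e+06 m
da_rev = 2*pi*rho*a^2/BC = 2*pi*1.640e-12*(6.819e+06)^2/110.8 = 4.324395 m per revolution
N = H/da_rev = 58515.0000 m / 4.324395 m = 13531.3732 revolutions
P = 2*pi*sqrt(a^3/mu) = 5603.9243 s
lifetime = N*P = 13531.3732 * 5603.9243 = 7.5828791e+07 s = 877.6480 days
years = 877.6480 / 365.25 = 2.4029 years

2.4029 years


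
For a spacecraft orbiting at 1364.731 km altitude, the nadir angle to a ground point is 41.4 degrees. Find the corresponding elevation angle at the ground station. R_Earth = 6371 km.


r = R_E + alt = 7735.7310 km
Law of sines in the satellite / Earth-center / ground-point triangle:
  sin(nadir)/R_E = sin(90 + el)/r  =>  cos(el) = (r/R_E)*sin(nadir)
cos(el) = (7735.7310 / 6371.0000) * sin(41.4 deg) = 0.8029714
el = arccos(0.8029714) = 36.5852 deg
(Earth-central angle = 90 - nadir - el = 12.0148 deg)

36.5852 degrees


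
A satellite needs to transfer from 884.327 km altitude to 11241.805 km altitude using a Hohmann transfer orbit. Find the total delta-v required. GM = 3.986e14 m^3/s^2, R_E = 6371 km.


r1 = 7255.3270 km = 7.255327e+06 m
r2 = 17612.8050 km = 1.7612805e+07 m
dv1 = sqrt(mu/r1)*(sqrt(2*r2/(r1+r2)) - 1) = 1409.5286 m/s
dv2 = sqrt(mu/r2)*(1 - sqrt(2*r1/(r1+r2))) = 1123.3048 m/s
total dv = |dv1| + |dv2| = 1409.5286 + 1123.3048 = 2532.8334 m/s = 2.5328 km/s

2.5328 km/s


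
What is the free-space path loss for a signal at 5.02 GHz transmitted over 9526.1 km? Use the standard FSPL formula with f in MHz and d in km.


f = 5.02 GHz = 5020.0000 MHz
d = 9526.1 km
FSPL = 32.44 + 20*log10(5020.0000) + 20*log10(9526.1)
FSPL = 32.44 + 74.0141 + 79.5783
FSPL = 186.0324 dB

186.0324 dB


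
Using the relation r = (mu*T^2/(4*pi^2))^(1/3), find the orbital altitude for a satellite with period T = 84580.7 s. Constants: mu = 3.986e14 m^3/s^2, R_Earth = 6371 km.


T = 84580.7 s
r = (mu*T^2/(4*pi^2))^(1/3) = (3.986e14 * 84580.7^2 / (4*pi^2))^(1/3)
r = 4.1646007e+07 m = 41646.0071 km
alt = r - R_E = 41646.0071 - 6371 = 35275.0071 km

35275.0071 km


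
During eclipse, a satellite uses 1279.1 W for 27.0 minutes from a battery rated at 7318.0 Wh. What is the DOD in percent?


E_used = P * t / 60 = 1279.1 * 27.0 / 60 = 575.5950 Wh
DOD = E_used / E_total * 100 = 575.5950 / 7318.0 * 100
DOD = 7.8655 %

7.8655 %


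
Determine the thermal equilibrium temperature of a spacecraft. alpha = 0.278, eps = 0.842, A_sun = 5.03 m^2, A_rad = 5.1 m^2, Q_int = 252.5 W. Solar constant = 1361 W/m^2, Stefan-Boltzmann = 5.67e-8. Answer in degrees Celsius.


Numerator = alpha*S*A_sun + Q_int = 0.278*1361*5.03 + 252.5 = 2155.6407 W
Denominator = eps*sigma*A_rad = 0.842*5.67e-8*5.1 = 2.4348114e-07 W/K^4
T^4 = 8.8534198e+09 K^4
T = 306.7452 K = 33.5952 C

33.5952 degrees Celsius


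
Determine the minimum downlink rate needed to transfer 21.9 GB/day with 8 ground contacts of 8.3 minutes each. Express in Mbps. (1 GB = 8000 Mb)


total contact time = 8 * 8.3 * 60 = 3984.0000 s
data = 21.9 GB = 175200.0000 Mb
rate = 175200.0000 / 3984.0000 = 43.9759 Mbps

43.9759 Mbps


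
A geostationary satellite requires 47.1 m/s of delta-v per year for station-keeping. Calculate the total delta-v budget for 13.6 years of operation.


dV = rate * years = 47.1 * 13.6
dV = 640.5600 m/s

640.5600 m/s


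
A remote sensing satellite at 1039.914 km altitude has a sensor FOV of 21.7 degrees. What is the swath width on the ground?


FOV = 21.7 deg = 0.3787364 rad
swath = 2 * alt * tan(FOV/2) = 2 * 1039.914 * tan(0.1893682)
swath = 2 * 1039.914 * 0.1916648
swath = 398.6298 km

398.6298 km


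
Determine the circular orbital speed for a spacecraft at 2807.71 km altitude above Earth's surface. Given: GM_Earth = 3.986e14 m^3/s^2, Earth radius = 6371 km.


r = R_E + alt = 6371.0 + 2807.71 = 9178.7100 km = 9.17871e+06 m
v = sqrt(mu/r) = sqrt(3.986e14 / 9.17871e+06) = 6589.8848 m/s = 6.5899 km/s

6.5899 km/s


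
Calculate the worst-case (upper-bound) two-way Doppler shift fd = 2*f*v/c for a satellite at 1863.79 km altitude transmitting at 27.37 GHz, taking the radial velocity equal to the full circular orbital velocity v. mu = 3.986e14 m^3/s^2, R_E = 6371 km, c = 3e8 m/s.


r = 8.23479e+06 m
v = sqrt(mu/r) = 6957.3265 m/s (worst-case radial velocity)
f = 27.37 GHz = 2.737e+10 Hz
fd = 2*f*v/c = 2*2.737e+10*6957.3265/3.0e+08
fd = 1.2694802e+06 Hz

1.2695e+06 Hz


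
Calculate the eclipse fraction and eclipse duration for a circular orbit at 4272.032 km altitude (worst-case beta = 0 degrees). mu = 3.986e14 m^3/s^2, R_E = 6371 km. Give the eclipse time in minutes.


r = 10643.0320 km
T = 182.1202 min
Eclipse fraction = arcsin(R_E/r)/pi = arcsin(6371.0000/10643.0320)/pi
= arcsin(0.5986076)/pi = 0.2042791
Eclipse duration = 0.2042791 * 182.1202 = 37.2033 min

37.2033 minutes


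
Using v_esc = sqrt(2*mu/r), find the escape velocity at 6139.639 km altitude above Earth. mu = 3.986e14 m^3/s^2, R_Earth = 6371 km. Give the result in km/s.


r = 6371.0 + 6139.639 = 12510.6390 km = 1.2510639e+07 m
v_esc = sqrt(2*mu/r) = sqrt(2*3.986e14 / 1.2510639e+07)
v_esc = 7982.5914 m/s = 7.9826 km/s

7.9826 km/s


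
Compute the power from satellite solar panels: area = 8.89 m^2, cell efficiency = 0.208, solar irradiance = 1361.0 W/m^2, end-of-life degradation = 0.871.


P = area * eta * S * degradation
P = 8.89 * 0.208 * 1361.0 * 0.871
P = 2192.0042 W

2192.0042 W


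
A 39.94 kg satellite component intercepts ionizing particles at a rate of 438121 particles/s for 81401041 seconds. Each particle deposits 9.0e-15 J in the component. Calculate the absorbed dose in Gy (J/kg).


Total energy deposited = rate * time * E_per
  = 438121 * 81401041 * 9.0e-15 = 0.3209715 J
Dose = E_total / mass = 0.3209715 / 39.94
Dose = 0.008036343 Gy

0.0080 Gy


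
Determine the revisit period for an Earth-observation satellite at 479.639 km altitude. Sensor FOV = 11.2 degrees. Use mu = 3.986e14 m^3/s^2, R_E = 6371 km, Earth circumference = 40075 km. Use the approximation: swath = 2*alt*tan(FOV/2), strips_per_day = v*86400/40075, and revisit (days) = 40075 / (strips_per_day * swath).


swath = 2*479.639*tan(0.09773844) = 94.0580 km
v = sqrt(mu/r) = 7627.8669 m/s = 7.6279 km/s
strips/day = v*86400/40075 = 7.6279*86400/40075 = 16.4454
coverage/day = strips * swath = 16.4454 * 94.0580 = 1546.8179 km
revisit = 40075 / 1546.8179 = 25.9080 days

25.9080 days


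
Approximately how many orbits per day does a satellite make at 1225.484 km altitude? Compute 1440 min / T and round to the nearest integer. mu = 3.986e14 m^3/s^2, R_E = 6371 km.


r = 7.596484e+06 m
T = 2*pi*sqrt(r^3/mu) = 6589.1617 s = 109.8194 min
revs/day = 1440 / 109.8194 = 13.1124
Rounded: 13 revolutions per day

13 revolutions per day


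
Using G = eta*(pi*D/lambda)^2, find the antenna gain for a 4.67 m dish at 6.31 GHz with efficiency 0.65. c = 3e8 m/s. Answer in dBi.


lambda = c/f = 3e8 / 6.31e+09 = 0.04754358 m
G = eta*(pi*D/lambda)^2 = 0.65*(pi*4.67/0.04754358)^2
G = 61896.0696 (linear)
G = 10*log10(61896.0696) = 47.9166 dBi

47.9166 dBi


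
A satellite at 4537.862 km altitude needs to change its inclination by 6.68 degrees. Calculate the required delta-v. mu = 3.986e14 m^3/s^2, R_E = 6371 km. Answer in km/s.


r = 10908.8620 km = 1.0908862e+07 m
V = sqrt(mu/r) = 6044.7581 m/s
di = 6.68 deg = 0.116588 rad
dV = 2*V*sin(di/2) = 2*6044.7581*sin(0.058294)
dV = 704.3471 m/s = 0.7043471 km/s

0.7043 km/s


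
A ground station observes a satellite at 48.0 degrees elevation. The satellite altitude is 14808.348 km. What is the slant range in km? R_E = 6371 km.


h = 14808.348 km, el = 48.0 deg
d = -R_E*sin(el) + sqrt((R_E*sin(el))^2 + 2*R_E*h + h^2)
d = -6371.0000*sin(0.837758) + sqrt((6371.0000*0.7431448)^2 + 2*6371.0000*14808.348 + 14808.348^2)
d = 16011.2998 km

16011.2998 km


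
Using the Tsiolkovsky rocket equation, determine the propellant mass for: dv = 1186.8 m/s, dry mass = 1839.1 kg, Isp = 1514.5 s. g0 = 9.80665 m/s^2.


ve = Isp * g0 = 1514.5 * 9.80665 = 14852.171425 m/s
mass ratio = exp(dv/ve) = exp(1186.8/14852.171425) = 1.08318688
m_prop = m_dry * (mr - 1) = 1839.1 * (1.08318688 - 1)
m_prop = 152.9890 kg

152.9890 kg


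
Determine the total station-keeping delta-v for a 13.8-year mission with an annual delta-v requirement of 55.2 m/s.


dV = rate * years = 55.2 * 13.8
dV = 761.7600 m/s

761.7600 m/s


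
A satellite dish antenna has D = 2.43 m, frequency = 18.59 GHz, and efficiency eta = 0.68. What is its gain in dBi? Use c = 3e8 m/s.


lambda = c/f = 3e8 / 1.859e+10 = 0.01613771 m
G = eta*(pi*D/lambda)^2 = 0.68*(pi*2.43/0.01613771)^2
G = 152172.9554 (linear)
G = 10*log10(152172.9554) = 51.8234 dBi

51.8234 dBi


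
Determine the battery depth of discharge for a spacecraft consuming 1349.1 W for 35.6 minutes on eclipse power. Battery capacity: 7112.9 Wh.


E_used = P * t / 60 = 1349.1 * 35.6 / 60 = 800.4660 Wh
DOD = E_used / E_total * 100 = 800.4660 / 7112.9 * 100
DOD = 11.2537 %

11.2537 %


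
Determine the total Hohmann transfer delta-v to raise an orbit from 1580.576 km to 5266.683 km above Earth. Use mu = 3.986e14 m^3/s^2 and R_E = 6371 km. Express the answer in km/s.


r1 = 7951.5760 km = 7.951576e+06 m
r2 = 11637.6830 km = 1.1637683e+07 m
dv1 = sqrt(mu/r1)*(sqrt(2*r2/(r1+r2)) - 1) = 637.4396 m/s
dv2 = sqrt(mu/r2)*(1 - sqrt(2*r1/(r1+r2))) = 579.2946 m/s
total dv = |dv1| + |dv2| = 637.4396 + 579.2946 = 1216.7342 m/s = 1.2167 km/s

1.2167 km/s


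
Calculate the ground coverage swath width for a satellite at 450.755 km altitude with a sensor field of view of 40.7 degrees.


FOV = 40.7 deg = 0.710349 rad
swath = 2 * alt * tan(FOV/2) = 2 * 450.755 * tan(0.3551745)
swath = 2 * 450.755 * 0.3709036
swath = 334.3733 km

334.3733 km


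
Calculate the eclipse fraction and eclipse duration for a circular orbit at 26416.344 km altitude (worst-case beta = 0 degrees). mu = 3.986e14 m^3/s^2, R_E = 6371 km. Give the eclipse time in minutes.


r = 32787.3440 km
T = 984.7349 min
Eclipse fraction = arcsin(R_E/r)/pi = arcsin(6371.0000/32787.3440)/pi
= arcsin(0.1943128)/pi = 0.06224767
Eclipse duration = 0.06224767 * 984.7349 = 61.2975 min

61.2975 minutes


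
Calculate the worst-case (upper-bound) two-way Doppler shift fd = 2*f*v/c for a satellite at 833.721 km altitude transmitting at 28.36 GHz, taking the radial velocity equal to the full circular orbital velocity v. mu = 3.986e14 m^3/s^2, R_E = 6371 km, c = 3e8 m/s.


r = 7.204721e+06 m
v = sqrt(mu/r) = 7438.0666 m/s (worst-case radial velocity)
f = 28.36 GHz = 2.836e+10 Hz
fd = 2*f*v/c = 2*2.836e+10*7438.0666/3.0e+08
fd = 1.4062905e+06 Hz

1.4063e+06 Hz


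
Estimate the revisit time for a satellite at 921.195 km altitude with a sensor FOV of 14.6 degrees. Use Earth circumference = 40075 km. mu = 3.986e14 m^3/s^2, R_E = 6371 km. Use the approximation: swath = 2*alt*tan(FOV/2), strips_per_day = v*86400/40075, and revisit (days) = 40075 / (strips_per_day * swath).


swath = 2*921.195*tan(0.127409) = 236.0156 km
v = sqrt(mu/r) = 7393.3201 m/s = 7.3933 km/s
strips/day = v*86400/40075 = 7.3933*86400/40075 = 15.9397
coverage/day = strips * swath = 15.9397 * 236.0156 = 3762.0142 km
revisit = 40075 / 3762.0142 = 10.6525 days

10.6525 days


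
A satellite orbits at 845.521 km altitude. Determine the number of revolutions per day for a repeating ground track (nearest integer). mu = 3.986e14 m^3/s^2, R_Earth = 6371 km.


r = 7.216521e+06 m
T = 2*pi*sqrt(r^3/mu) = 6101.0283 s = 101.6838 min
revs/day = 1440 / 101.6838 = 14.1615
Rounded: 14 revolutions per day

14 revolutions per day


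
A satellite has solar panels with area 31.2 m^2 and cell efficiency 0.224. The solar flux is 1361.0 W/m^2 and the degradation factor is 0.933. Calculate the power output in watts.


P = area * eta * S * degradation
P = 31.2 * 0.224 * 1361.0 * 0.933
P = 8874.4691 W

8874.4691 W


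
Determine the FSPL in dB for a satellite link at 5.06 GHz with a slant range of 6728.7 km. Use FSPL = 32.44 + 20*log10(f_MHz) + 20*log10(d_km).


f = 5.06 GHz = 5060.0000 MHz
d = 6728.7 km
FSPL = 32.44 + 20*log10(5060.0000) + 20*log10(6728.7)
FSPL = 32.44 + 74.0830 + 76.5586
FSPL = 183.0816 dB

183.0816 dB


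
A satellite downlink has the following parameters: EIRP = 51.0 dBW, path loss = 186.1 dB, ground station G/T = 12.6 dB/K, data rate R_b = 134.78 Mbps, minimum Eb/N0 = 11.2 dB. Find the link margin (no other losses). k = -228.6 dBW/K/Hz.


C/N0 = EIRP - FSPL + G/T - k = 51.0 - 186.1 + 12.6 - (-228.6)
C/N0 = 106.1000 dB-Hz
R_b = 134.78 Mbps = 1.3478e+08 bps -> 10*log10(R_b) = 81.2963 dB-Hz
Eb/N0 = C/N0 - 10*log10(R_b) = 106.1000 - 81.2963 = 24.8037 dB
Margin = Eb/N0 - Eb/N0_req = 24.8037 - 11.2 = 13.6037 dB (link closes)

13.6037 dB


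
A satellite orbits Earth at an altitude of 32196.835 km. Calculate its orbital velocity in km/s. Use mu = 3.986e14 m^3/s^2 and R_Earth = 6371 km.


r = R_E + alt = 6371.0 + 32196.835 = 38567.8350 km = 3.8567835e+07 m
v = sqrt(mu/r) = sqrt(3.986e14 / 3.8567835e+07) = 3214.8152 m/s = 3.2148 km/s

3.2148 km/s


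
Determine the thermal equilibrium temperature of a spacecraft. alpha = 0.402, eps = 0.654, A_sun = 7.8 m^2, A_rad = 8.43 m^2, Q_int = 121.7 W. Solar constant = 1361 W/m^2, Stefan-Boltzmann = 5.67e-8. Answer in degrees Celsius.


Numerator = alpha*S*A_sun + Q_int = 0.402*1361*7.8 + 121.7 = 4389.2516 W
Denominator = eps*sigma*A_rad = 0.654*5.67e-8*8.43 = 3.1259957e-07 W/K^4
T^4 = 1.4041131e+10 K^4
T = 344.2314 K = 71.0814 C

71.0814 degrees Celsius


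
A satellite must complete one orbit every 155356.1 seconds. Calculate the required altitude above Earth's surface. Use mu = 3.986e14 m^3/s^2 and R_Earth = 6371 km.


T = 155356.1 s
r = (mu*T^2/(4*pi^2))^(1/3) = (3.986e14 * 155356.1^2 / (4*pi^2))^(1/3)
r = 6.2461354e+07 m = 62461.3538 km
alt = r - R_E = 62461.3538 - 6371 = 56090.3538 km

56090.3538 km


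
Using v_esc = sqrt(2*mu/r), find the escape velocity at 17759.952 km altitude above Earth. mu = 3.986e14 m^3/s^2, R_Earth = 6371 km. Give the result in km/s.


r = 6371.0 + 17759.952 = 24130.9520 km = 2.4130952e+07 m
v_esc = sqrt(2*mu/r) = sqrt(2*3.986e14 / 2.4130952e+07)
v_esc = 5747.7308 m/s = 5.7477 km/s

5.7477 km/s


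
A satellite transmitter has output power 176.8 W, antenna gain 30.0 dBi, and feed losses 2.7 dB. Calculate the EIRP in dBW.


Pt = 176.8 W = 22.4748 dBW
EIRP = Pt_dBW + Gt - losses = 22.4748 + 30.0 - 2.7 = 49.7748 dBW

49.7748 dBW


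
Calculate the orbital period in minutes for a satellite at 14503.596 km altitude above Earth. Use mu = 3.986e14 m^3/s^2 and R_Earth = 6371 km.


r = 20874.5960 km = 2.0874596e+07 m
T = 2*pi*sqrt(r^3/mu) = 2*pi*sqrt(9.0960793e+21 / 3.986e14)
T = 30014.9995 s = 500.2500 min

500.2500 minutes


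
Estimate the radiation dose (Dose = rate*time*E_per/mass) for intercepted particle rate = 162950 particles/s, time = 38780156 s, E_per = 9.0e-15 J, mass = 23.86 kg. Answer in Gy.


Total energy deposited = rate * time * E_per
  = 162950 * 38780156 * 9.0e-15 = 0.05687304 J
Dose = E_total / mass = 0.05687304 / 23.86
Dose = 0.002383614 Gy

0.0024 Gy


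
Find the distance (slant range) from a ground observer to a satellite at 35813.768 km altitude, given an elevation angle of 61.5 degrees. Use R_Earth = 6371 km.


h = 35813.768 km, el = 61.5 deg
d = -R_E*sin(el) + sqrt((R_E*sin(el))^2 + 2*R_E*h + h^2)
d = -6371.0000*sin(1.0734) + sqrt((6371.0000*0.8788171)^2 + 2*6371.0000*35813.768 + 35813.768^2)
d = 36476.1460 km

36476.1460 km
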